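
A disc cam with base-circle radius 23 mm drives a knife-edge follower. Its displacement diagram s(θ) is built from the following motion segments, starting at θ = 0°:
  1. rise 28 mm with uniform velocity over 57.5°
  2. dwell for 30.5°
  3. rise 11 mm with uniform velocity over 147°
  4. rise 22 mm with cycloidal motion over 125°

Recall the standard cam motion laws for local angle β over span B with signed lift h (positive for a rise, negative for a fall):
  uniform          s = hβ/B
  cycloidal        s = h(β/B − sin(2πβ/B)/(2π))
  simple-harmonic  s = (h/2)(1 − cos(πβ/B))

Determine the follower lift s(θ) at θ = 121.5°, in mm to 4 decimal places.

seg 1 [0°–57.5°] uniform, h=28: full span → s += 28 → s = 28.0000
seg 2 [57.5°–88°] dwell: s stays 28.0000
seg 3 [88°–235°] uniform, h=11: θ=121.5° here. β=33.5, B=147. 11·33.5/147 = 2.5068 → s = 30.5068

30.5068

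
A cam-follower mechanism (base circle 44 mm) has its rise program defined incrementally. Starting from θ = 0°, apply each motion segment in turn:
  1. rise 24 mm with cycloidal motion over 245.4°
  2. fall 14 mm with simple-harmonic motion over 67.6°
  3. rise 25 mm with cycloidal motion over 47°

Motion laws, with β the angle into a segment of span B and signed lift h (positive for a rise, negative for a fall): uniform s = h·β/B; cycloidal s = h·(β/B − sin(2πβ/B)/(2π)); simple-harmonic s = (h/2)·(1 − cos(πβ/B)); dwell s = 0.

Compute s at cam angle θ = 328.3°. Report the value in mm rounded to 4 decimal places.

seg 1 [0°–245.4°] cycloidal, h=24: full span → s += 24 → s = 24.0000
seg 2 [245.4°–313°] simple-harmonic, h=-14: full span → s += -14 → s = 10.0000
seg 3 [313°–360°] cycloidal, h=25: θ=328.3° here. β=15.3, B=47. 25·(0.3255 − sin(2π·0.3255)/(2π)) = 4.5992 → s = 14.5992

14.5992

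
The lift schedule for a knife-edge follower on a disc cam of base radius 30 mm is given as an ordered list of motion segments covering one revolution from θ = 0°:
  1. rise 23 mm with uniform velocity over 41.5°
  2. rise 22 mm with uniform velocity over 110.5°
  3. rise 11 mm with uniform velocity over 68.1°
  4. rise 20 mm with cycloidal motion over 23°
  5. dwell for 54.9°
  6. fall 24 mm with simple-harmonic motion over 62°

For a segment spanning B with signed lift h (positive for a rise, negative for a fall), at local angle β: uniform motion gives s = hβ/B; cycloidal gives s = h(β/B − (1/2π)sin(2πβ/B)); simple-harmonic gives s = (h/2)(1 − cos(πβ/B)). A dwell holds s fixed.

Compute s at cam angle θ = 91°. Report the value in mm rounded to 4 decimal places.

seg 1 [0°–41.5°] uniform, h=23: full span → s += 23 → s = 23.0000
seg 2 [41.5°–152°] uniform, h=22: θ=91° here. β=49.5, B=110.5. 22·49.5/110.5 = 9.8552 → s = 32.8552

32.8552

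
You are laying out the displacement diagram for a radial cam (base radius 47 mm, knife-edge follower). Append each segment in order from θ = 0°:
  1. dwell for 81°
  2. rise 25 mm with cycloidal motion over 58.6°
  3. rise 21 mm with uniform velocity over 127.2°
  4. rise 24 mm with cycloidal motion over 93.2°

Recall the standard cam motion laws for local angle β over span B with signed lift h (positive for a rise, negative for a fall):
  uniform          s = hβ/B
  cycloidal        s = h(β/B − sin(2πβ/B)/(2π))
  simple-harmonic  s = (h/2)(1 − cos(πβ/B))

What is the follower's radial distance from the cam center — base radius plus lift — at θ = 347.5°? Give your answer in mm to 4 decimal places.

seg 1 [0°–81°] dwell: s stays 0.0000
seg 2 [81°–139.6°] cycloidal, h=25: full span → s += 25 → s = 25.0000
seg 3 [139.6°–266.8°] uniform, h=21: full span → s += 21 → s = 46.0000
seg 4 [266.8°–360°] cycloidal, h=24: θ=347.5° here. β=80.7, B=93.2. 24·(0.8659 − sin(2π·0.8659)/(2π)) = 23.6323 → s = 69.6323
radial distance = base radius + s = 47 + 69.6323 = 116.6323

116.6323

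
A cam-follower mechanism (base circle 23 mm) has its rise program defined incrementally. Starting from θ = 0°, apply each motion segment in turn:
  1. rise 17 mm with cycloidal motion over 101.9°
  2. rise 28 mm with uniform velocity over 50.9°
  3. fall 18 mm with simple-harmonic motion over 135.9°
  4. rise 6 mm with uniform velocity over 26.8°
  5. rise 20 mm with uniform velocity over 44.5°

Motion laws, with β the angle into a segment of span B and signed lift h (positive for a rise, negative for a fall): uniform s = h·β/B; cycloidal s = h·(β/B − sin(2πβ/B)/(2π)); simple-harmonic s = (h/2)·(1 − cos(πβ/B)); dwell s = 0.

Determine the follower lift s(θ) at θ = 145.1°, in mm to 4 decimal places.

seg 1 [0°–101.9°] cycloidal, h=17: full span → s += 17 → s = 17.0000
seg 2 [101.9°–152.8°] uniform, h=28: θ=145.1° here. β=43.2, B=50.9. 28·43.2/50.9 = 23.7642 → s = 40.7642

40.7642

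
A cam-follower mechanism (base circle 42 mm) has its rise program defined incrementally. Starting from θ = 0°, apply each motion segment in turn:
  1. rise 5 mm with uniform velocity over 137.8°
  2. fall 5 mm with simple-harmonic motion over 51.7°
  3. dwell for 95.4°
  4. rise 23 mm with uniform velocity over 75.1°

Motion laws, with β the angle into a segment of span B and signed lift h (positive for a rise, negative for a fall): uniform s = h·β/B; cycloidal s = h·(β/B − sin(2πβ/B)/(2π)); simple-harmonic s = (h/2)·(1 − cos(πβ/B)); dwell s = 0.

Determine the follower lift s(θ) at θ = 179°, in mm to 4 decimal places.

seg 1 [0°–137.8°] uniform, h=5: full span → s += 5 → s = 5.0000
seg 2 [137.8°–189.5°] simple-harmonic, h=-5: θ=179° here. β=41.2, B=51.7. -5/2·(1 − cos(π·0.7969)) = -4.5082 → s = 0.4918

0.4918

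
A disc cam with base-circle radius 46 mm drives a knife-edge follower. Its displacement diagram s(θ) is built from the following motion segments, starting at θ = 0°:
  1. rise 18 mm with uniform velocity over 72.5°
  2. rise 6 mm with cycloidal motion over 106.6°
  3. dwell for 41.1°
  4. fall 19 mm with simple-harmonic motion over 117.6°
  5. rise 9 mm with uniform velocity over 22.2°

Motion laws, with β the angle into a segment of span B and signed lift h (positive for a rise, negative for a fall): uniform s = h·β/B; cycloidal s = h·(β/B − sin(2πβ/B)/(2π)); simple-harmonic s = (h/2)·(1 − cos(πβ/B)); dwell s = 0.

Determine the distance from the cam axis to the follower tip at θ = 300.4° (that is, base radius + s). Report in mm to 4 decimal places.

seg 1 [0°–72.5°] uniform, h=18: full span → s += 18 → s = 18.0000
seg 2 [72.5°–179.1°] cycloidal, h=6: full span → s += 6 → s = 24.0000
seg 3 [179.1°–220.2°] dwell: s stays 24.0000
seg 4 [220.2°–337.8°] simple-harmonic, h=-19: θ=300.4° here. β=80.2, B=117.6. -19/2·(1 − cos(π·0.6820)) = -14.6400 → s = 9.3600
radial distance = base radius + s = 46 + 9.3600 = 55.3600

55.3600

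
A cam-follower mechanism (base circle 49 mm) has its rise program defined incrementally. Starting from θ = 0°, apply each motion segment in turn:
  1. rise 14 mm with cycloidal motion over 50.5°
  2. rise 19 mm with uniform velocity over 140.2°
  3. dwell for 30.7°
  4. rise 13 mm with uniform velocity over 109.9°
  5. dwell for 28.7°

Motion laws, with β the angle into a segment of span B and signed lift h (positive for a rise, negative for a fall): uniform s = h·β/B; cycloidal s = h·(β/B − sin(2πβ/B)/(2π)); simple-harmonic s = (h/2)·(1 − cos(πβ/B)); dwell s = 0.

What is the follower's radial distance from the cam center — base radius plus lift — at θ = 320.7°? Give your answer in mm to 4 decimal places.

seg 1 [0°–50.5°] cycloidal, h=14: full span → s += 14 → s = 14.0000
seg 2 [50.5°–190.7°] uniform, h=19: full span → s += 19 → s = 33.0000
seg 3 [190.7°–221.4°] dwell: s stays 33.0000
seg 4 [221.4°–331.3°] uniform, h=13: θ=320.7° here. β=99.3, B=109.9. 13·99.3/109.9 = 11.7461 → s = 44.7461
radial distance = base radius + s = 49 + 44.7461 = 93.7461

93.7461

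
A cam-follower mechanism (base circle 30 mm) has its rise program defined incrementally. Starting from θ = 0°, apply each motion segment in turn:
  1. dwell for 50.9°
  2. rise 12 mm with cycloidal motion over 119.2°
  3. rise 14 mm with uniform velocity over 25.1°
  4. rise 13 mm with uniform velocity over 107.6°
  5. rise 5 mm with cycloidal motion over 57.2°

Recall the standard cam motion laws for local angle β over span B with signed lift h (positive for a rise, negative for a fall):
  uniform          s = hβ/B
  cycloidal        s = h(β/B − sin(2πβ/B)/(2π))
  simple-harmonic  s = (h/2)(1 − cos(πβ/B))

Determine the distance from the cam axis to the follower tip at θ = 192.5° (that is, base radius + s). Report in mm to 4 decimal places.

seg 1 [0°–50.9°] dwell: s stays 0.0000
seg 2 [50.9°–170.1°] cycloidal, h=12: full span → s += 12 → s = 12.0000
seg 3 [170.1°–195.2°] uniform, h=14: θ=192.5° here. β=22.4, B=25.1. 14·22.4/25.1 = 12.4940 → s = 24.4940
radial distance = base radius + s = 30 + 24.4940 = 54.4940

54.4940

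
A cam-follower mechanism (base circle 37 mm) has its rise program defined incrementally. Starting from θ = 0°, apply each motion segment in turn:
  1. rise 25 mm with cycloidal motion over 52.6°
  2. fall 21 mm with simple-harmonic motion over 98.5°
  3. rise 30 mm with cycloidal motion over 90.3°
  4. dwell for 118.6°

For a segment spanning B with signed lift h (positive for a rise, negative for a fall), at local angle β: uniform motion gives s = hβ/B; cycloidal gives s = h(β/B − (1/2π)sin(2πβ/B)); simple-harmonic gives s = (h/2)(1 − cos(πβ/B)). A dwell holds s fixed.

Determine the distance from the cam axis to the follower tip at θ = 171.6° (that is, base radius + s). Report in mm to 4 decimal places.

seg 1 [0°–52.6°] cycloidal, h=25: full span → s += 25 → s = 25.0000
seg 2 [52.6°–151.1°] simple-harmonic, h=-21: full span → s += -21 → s = 4.0000
seg 3 [151.1°–241.4°] cycloidal, h=30: θ=171.6° here. β=20.5, B=90.3. 30·(0.2270 − sin(2π·0.2270)/(2π)) = 2.0857 → s = 6.0857
radial distance = base radius + s = 37 + 6.0857 = 43.0857

43.0857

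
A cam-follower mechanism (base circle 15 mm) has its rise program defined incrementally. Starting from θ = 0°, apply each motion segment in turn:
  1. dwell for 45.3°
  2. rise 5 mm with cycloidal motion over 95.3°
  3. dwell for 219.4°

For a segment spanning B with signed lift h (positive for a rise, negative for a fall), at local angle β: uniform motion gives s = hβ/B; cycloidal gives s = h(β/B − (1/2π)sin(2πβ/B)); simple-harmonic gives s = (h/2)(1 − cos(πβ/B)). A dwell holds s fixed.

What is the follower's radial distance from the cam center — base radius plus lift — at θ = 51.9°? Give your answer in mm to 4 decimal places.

seg 1 [0°–45.3°] dwell: s stays 0.0000
seg 2 [45.3°–140.6°] cycloidal, h=5: θ=51.9° here. β=6.6, B=95.3. 5·(0.0693 − sin(2π·0.0693)/(2π)) = 0.0108 → s = 0.0108
radial distance = base radius + s = 15 + 0.0108 = 15.0108

15.0108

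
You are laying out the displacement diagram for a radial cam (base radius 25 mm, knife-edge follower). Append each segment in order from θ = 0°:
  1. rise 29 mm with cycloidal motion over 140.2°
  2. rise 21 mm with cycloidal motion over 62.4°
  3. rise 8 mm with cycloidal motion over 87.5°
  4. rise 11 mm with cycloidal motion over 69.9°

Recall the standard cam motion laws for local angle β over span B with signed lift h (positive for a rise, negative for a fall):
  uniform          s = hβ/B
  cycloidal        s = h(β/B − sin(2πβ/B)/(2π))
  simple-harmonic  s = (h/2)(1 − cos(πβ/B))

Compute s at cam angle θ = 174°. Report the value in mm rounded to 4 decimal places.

seg 1 [0°–140.2°] cycloidal, h=29: full span → s += 29 → s = 29.0000
seg 2 [140.2°–202.6°] cycloidal, h=21: θ=174° here. β=33.8, B=62.4. 21·(0.5417 − sin(2π·0.5417)/(2π)) = 12.2400 → s = 41.2400

41.2400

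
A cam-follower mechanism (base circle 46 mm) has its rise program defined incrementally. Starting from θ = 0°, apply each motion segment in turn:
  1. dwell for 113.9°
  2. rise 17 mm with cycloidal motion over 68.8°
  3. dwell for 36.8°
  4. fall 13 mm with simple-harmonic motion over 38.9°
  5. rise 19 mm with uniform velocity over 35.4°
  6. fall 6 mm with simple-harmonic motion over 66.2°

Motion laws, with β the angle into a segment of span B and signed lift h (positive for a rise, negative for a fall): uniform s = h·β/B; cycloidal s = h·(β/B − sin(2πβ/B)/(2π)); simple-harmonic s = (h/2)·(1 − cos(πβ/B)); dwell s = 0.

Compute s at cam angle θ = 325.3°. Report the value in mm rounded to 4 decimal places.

seg 1 [0°–113.9°] dwell: s stays 0.0000
seg 2 [113.9°–182.7°] cycloidal, h=17: full span → s += 17 → s = 17.0000
seg 3 [182.7°–219.5°] dwell: s stays 17.0000
seg 4 [219.5°–258.4°] simple-harmonic, h=-13: full span → s += -13 → s = 4.0000
seg 5 [258.4°–293.8°] uniform, h=19: full span → s += 19 → s = 23.0000
seg 6 [293.8°–360°] simple-harmonic, h=-6: θ=325.3° here. β=31.5, B=66.2. -6/2·(1 − cos(π·0.4758)) = -2.7724 → s = 20.2276

20.2276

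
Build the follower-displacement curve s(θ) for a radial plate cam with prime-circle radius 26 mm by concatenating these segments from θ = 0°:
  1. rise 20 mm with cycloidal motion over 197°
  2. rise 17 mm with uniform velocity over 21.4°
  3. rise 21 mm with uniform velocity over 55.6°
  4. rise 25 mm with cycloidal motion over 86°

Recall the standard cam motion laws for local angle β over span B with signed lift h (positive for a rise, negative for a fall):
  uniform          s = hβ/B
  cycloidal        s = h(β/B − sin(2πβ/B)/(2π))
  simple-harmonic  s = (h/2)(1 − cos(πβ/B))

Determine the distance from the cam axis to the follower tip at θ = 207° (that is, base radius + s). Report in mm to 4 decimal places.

seg 1 [0°–197°] cycloidal, h=20: full span → s += 20 → s = 20.0000
seg 2 [197°–218.4°] uniform, h=17: θ=207° here. β=10, B=21.4. 17·10/21.4 = 7.9439 → s = 27.9439
radial distance = base radius + s = 26 + 27.9439 = 53.9439

53.9439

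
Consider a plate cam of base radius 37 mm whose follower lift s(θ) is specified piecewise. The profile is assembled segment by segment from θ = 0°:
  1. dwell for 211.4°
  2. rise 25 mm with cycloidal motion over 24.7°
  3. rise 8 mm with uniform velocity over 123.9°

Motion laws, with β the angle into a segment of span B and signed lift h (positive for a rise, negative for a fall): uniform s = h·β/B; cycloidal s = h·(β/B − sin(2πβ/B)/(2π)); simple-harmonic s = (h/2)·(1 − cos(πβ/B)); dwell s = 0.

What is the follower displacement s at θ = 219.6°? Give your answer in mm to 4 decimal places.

seg 1 [0°–211.4°] dwell: s stays 0.0000
seg 2 [211.4°–236.1°] cycloidal, h=25: θ=219.6° here. β=8.2, B=24.7. 25·(0.3320 − sin(2π·0.3320)/(2π)) = 4.8370 → s = 4.8370

4.8370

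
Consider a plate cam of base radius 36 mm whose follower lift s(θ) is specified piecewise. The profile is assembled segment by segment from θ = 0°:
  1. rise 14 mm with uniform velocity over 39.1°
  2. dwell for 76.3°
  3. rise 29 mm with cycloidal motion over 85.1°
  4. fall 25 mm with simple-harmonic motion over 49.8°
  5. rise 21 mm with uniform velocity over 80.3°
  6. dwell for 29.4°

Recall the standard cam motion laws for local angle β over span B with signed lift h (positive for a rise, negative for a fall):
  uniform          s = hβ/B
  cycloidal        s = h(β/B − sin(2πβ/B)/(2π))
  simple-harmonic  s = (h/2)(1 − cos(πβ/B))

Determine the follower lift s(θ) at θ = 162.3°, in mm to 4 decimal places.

seg 1 [0°–39.1°] uniform, h=14: full span → s += 14 → s = 14.0000
seg 2 [39.1°–115.4°] dwell: s stays 14.0000
seg 3 [115.4°–200.5°] cycloidal, h=29: θ=162.3° here. β=46.9, B=85.1. 29·(0.5511 − sin(2π·0.5511)/(2π)) = 17.4394 → s = 31.4394

31.4394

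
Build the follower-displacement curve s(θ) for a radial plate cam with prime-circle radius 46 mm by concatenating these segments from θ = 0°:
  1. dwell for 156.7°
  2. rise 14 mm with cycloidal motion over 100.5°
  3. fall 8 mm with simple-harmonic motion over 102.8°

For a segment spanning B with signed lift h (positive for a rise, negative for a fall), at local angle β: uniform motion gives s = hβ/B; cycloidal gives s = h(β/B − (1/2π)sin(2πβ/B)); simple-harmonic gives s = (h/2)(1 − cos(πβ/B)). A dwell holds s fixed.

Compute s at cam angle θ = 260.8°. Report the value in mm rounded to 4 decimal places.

seg 1 [0°–156.7°] dwell: s stays 0.0000
seg 2 [156.7°–257.2°] cycloidal, h=14: full span → s += 14 → s = 14.0000
seg 3 [257.2°–360°] simple-harmonic, h=-8: θ=260.8° here. β=3.6, B=102.8. -8/2·(1 − cos(π·0.0350)) = -0.0242 → s = 13.9758

13.9758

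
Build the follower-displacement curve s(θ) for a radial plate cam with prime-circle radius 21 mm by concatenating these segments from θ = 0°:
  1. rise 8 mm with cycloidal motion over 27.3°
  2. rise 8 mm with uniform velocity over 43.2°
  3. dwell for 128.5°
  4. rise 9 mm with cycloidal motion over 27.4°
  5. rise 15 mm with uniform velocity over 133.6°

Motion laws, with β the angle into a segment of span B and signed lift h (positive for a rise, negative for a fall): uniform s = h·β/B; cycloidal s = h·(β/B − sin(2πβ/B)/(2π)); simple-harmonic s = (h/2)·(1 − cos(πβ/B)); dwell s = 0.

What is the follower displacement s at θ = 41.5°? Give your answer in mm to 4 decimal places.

seg 1 [0°–27.3°] cycloidal, h=8: full span → s += 8 → s = 8.0000
seg 2 [27.3°–70.5°] uniform, h=8: θ=41.5° here. β=14.2, B=43.2. 8·14.2/43.2 = 2.6296 → s = 10.6296

10.6296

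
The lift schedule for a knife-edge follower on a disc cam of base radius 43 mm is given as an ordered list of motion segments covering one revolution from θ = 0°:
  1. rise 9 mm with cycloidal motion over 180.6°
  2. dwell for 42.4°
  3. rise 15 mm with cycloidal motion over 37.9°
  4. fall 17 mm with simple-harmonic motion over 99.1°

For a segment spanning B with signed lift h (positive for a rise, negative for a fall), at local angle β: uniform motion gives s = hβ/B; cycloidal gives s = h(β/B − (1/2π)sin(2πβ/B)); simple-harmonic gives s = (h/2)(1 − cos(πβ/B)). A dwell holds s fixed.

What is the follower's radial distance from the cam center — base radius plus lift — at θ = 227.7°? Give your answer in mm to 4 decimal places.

seg 1 [0°–180.6°] cycloidal, h=9: full span → s += 9 → s = 9.0000
seg 2 [180.6°–223°] dwell: s stays 9.0000
seg 3 [223°–260.9°] cycloidal, h=15: θ=227.7° here. β=4.7, B=37.9. 15·(0.1240 − sin(2π·0.1240)/(2π)) = 0.1826 → s = 9.1826
radial distance = base radius + s = 43 + 9.1826 = 52.1826

52.1826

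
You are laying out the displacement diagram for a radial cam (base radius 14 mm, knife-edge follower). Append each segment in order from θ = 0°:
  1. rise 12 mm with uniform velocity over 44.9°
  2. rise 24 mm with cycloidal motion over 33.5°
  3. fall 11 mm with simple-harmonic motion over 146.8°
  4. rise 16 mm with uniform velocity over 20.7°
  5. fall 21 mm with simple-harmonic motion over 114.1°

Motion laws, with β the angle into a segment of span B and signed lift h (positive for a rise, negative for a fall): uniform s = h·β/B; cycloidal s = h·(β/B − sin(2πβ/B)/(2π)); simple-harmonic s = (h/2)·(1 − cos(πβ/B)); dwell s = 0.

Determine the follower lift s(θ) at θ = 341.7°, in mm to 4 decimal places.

seg 1 [0°–44.9°] uniform, h=12: full span → s += 12 → s = 12.0000
seg 2 [44.9°–78.4°] cycloidal, h=24: full span → s += 24 → s = 36.0000
seg 3 [78.4°–225.2°] simple-harmonic, h=-11: full span → s += -11 → s = 25.0000
seg 4 [225.2°–245.9°] uniform, h=16: full span → s += 16 → s = 41.0000
seg 5 [245.9°–360°] simple-harmonic, h=-21: θ=341.7° here. β=95.8, B=114.1. -21/2·(1 − cos(π·0.8396)) = -19.6951 → s = 21.3049

21.3049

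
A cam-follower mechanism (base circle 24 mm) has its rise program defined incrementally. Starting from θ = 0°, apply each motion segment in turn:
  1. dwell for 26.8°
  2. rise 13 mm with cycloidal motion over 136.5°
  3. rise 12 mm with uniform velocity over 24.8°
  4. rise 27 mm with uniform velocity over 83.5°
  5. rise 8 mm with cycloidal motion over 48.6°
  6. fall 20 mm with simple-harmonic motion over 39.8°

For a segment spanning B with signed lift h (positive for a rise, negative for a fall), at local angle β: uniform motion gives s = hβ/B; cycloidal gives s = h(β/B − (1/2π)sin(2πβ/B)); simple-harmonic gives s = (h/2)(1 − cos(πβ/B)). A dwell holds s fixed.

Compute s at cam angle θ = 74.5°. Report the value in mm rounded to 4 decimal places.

seg 1 [0°–26.8°] dwell: s stays 0.0000
seg 2 [26.8°–163.3°] cycloidal, h=13: θ=74.5° here. β=47.7, B=136.5. 13·(0.3495 − sin(2π·0.3495)/(2π)) = 2.8648 → s = 2.8648

2.8648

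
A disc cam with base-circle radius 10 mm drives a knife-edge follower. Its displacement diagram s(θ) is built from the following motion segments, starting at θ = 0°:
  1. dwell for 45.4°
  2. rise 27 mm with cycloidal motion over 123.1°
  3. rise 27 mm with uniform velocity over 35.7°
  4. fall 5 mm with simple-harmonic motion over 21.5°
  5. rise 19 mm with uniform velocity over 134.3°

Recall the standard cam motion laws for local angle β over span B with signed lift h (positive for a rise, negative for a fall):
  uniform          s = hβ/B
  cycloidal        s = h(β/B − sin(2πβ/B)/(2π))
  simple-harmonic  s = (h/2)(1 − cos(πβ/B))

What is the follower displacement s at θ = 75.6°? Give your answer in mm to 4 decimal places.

seg 1 [0°–45.4°] dwell: s stays 0.0000
seg 2 [45.4°–168.5°] cycloidal, h=27: θ=75.6° here. β=30.2, B=123.1. 27·(0.2453 − sin(2π·0.2453)/(2π)) = 2.3286 → s = 2.3286

2.3286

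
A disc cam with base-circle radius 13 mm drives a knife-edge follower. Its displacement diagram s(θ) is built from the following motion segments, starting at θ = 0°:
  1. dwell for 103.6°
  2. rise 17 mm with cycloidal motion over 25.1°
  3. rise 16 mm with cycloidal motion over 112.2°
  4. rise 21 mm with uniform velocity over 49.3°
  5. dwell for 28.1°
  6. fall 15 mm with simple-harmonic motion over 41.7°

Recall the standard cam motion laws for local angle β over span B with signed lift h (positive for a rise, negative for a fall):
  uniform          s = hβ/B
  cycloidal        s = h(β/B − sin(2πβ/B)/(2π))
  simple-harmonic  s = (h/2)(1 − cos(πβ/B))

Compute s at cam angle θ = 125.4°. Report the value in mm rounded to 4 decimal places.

seg 1 [0°–103.6°] dwell: s stays 0.0000
seg 2 [103.6°–128.7°] cycloidal, h=17: θ=125.4° here. β=21.8, B=25.1. 17·(0.8685 − sin(2π·0.8685)/(2π)) = 16.7543 → s = 16.7543

16.7543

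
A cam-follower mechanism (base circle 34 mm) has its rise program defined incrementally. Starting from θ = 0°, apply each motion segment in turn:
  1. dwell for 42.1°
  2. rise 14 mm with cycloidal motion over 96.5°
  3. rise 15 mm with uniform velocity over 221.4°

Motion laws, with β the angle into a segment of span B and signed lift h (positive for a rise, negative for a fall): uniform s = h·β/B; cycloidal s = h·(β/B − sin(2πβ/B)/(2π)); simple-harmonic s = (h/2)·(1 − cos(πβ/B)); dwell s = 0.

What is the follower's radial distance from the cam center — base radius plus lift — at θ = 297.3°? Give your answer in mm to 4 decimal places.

seg 1 [0°–42.1°] dwell: s stays 0.0000
seg 2 [42.1°–138.6°] cycloidal, h=14: full span → s += 14 → s = 14.0000
seg 3 [138.6°–360°] uniform, h=15: θ=297.3° here. β=158.7, B=221.4. 15·158.7/221.4 = 10.7520 → s = 24.7520
radial distance = base radius + s = 34 + 24.7520 = 58.7520

58.7520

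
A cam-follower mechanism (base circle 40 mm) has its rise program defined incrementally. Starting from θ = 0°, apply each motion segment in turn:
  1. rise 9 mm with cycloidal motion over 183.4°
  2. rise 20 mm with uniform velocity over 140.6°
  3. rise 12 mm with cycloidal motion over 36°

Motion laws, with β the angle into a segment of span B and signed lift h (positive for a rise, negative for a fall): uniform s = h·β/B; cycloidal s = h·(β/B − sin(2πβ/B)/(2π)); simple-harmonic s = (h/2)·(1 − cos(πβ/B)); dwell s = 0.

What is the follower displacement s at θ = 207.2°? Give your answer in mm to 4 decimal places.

seg 1 [0°–183.4°] cycloidal, h=9: full span → s += 9 → s = 9.0000
seg 2 [183.4°–324°] uniform, h=20: θ=207.2° here. β=23.8, B=140.6. 20·23.8/140.6 = 3.3855 → s = 12.3855

12.3855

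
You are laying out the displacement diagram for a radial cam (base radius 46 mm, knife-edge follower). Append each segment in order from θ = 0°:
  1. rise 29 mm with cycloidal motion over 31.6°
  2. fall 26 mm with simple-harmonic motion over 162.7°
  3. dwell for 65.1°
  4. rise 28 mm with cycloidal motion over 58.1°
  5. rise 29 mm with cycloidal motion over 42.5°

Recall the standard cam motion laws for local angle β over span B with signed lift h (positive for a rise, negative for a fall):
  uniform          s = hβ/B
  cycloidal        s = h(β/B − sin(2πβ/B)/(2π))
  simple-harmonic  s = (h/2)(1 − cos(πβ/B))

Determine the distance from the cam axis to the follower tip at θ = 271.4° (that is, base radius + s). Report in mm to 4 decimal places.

seg 1 [0°–31.6°] cycloidal, h=29: full span → s += 29 → s = 29.0000
seg 2 [31.6°–194.3°] simple-harmonic, h=-26: full span → s += -26 → s = 3.0000
seg 3 [194.3°–259.4°] dwell: s stays 3.0000
seg 4 [259.4°–317.5°] cycloidal, h=28: θ=271.4° here. β=12, B=58.1. 28·(0.2065 − sin(2π·0.2065)/(2π)) = 1.4919 → s = 4.4919
radial distance = base radius + s = 46 + 4.4919 = 50.4919

50.4919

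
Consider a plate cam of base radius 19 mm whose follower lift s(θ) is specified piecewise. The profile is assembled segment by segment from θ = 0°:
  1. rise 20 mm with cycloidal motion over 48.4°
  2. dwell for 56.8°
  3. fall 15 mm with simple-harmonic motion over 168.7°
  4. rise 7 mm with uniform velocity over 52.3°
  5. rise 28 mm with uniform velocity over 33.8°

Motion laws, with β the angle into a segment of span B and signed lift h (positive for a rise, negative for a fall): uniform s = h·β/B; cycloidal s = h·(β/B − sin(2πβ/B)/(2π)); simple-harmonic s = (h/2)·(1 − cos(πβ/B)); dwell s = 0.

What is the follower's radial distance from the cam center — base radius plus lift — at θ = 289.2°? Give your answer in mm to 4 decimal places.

seg 1 [0°–48.4°] cycloidal, h=20: full span → s += 20 → s = 20.0000
seg 2 [48.4°–105.2°] dwell: s stays 20.0000
seg 3 [105.2°–273.9°] simple-harmonic, h=-15: full span → s += -15 → s = 5.0000
seg 4 [273.9°–326.2°] uniform, h=7: θ=289.2° here. β=15.3, B=52.3. 7·15.3/52.3 = 2.0478 → s = 7.0478
radial distance = base radius + s = 19 + 7.0478 = 26.0478

26.0478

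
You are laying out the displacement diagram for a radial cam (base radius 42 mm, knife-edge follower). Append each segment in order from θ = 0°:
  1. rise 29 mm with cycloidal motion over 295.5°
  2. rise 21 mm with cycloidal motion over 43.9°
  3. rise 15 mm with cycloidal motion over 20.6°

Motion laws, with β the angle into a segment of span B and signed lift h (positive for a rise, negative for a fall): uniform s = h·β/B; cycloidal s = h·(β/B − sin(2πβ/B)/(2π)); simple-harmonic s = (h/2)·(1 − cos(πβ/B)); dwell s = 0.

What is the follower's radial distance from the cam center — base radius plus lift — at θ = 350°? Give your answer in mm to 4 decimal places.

seg 1 [0°–295.5°] cycloidal, h=29: full span → s += 29 → s = 29.0000
seg 2 [295.5°–339.4°] cycloidal, h=21: full span → s += 21 → s = 50.0000
seg 3 [339.4°–360°] cycloidal, h=15: θ=350° here. β=10.6, B=20.6. 15·(0.5146 − sin(2π·0.5146)/(2π)) = 7.9366 → s = 57.9366
radial distance = base radius + s = 42 + 57.9366 = 99.9366

99.9366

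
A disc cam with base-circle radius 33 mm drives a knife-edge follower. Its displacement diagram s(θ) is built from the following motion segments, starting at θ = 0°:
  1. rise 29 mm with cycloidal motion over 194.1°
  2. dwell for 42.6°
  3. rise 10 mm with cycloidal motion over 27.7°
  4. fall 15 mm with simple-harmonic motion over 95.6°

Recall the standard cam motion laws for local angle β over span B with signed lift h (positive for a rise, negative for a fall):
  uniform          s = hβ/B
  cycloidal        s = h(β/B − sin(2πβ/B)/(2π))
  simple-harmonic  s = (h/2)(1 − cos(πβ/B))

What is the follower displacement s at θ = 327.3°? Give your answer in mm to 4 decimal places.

seg 1 [0°–194.1°] cycloidal, h=29: full span → s += 29 → s = 29.0000
seg 2 [194.1°–236.7°] dwell: s stays 29.0000
seg 3 [236.7°–264.4°] cycloidal, h=10: full span → s += 10 → s = 39.0000
seg 4 [264.4°–360°] simple-harmonic, h=-15: θ=327.3° here. β=62.9, B=95.6. -15/2·(1 − cos(π·0.6579)) = -11.0707 → s = 27.9293

27.9293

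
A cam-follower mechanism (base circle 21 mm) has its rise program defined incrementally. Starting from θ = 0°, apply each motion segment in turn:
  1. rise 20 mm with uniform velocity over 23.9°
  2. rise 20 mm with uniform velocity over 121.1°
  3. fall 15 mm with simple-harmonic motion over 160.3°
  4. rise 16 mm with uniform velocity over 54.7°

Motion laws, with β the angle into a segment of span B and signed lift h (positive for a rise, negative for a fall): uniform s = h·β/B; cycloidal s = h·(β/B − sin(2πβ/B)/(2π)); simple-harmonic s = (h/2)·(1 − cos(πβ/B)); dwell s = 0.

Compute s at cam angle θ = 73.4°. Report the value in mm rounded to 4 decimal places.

seg 1 [0°–23.9°] uniform, h=20: full span → s += 20 → s = 20.0000
seg 2 [23.9°–145°] uniform, h=20: θ=73.4° here. β=49.5, B=121.1. 20·49.5/121.1 = 8.1751 → s = 28.1751

28.1751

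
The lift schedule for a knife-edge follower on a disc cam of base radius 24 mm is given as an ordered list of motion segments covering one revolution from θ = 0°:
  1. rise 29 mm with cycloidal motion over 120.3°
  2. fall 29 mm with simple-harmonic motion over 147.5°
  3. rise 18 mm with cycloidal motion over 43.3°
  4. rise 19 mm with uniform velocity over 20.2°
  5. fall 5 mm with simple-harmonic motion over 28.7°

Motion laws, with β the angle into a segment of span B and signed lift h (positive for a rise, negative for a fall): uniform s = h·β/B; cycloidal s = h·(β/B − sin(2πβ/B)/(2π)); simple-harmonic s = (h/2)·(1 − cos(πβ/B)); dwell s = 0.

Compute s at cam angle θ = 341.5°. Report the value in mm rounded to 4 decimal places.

seg 1 [0°–120.3°] cycloidal, h=29: full span → s += 29 → s = 29.0000
seg 2 [120.3°–267.8°] simple-harmonic, h=-29: full span → s += -29 → s = 0.0000
seg 3 [267.8°–311.1°] cycloidal, h=18: full span → s += 18 → s = 18.0000
seg 4 [311.1°–331.3°] uniform, h=19: full span → s += 19 → s = 37.0000
seg 5 [331.3°–360°] simple-harmonic, h=-5: θ=341.5° here. β=10.2, B=28.7. -5/2·(1 − cos(π·0.3554)) = -1.4030 → s = 35.5970

35.5970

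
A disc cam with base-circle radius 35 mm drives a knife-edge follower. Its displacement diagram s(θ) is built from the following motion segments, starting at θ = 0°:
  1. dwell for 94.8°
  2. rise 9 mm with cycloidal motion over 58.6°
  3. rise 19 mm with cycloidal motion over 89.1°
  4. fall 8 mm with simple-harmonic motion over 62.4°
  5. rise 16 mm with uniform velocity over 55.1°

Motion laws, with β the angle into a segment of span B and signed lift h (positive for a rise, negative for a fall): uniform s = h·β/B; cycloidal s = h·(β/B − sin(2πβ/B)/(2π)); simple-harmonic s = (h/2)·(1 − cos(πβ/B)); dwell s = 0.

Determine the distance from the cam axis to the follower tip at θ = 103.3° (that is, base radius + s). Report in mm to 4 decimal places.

seg 1 [0°–94.8°] dwell: s stays 0.0000
seg 2 [94.8°–153.4°] cycloidal, h=9: θ=103.3° here. β=8.5, B=58.6. 9·(0.1451 − sin(2π·0.1451)/(2π)) = 0.1734 → s = 0.1734
radial distance = base radius + s = 35 + 0.1734 = 35.1734

35.1734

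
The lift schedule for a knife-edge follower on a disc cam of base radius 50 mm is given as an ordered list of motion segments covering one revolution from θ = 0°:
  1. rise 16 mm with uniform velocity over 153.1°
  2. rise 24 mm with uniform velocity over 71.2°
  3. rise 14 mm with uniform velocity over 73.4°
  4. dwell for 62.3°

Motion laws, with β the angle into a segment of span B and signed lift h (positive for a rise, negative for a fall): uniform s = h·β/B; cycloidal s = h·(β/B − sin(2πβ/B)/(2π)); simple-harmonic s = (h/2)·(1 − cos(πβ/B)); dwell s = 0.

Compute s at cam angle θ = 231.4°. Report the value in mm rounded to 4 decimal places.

seg 1 [0°–153.1°] uniform, h=16: full span → s += 16 → s = 16.0000
seg 2 [153.1°–224.3°] uniform, h=24: full span → s += 24 → s = 40.0000
seg 3 [224.3°–297.7°] uniform, h=14: θ=231.4° here. β=7.1, B=73.4. 14·7.1/73.4 = 1.3542 → s = 41.3542

41.3542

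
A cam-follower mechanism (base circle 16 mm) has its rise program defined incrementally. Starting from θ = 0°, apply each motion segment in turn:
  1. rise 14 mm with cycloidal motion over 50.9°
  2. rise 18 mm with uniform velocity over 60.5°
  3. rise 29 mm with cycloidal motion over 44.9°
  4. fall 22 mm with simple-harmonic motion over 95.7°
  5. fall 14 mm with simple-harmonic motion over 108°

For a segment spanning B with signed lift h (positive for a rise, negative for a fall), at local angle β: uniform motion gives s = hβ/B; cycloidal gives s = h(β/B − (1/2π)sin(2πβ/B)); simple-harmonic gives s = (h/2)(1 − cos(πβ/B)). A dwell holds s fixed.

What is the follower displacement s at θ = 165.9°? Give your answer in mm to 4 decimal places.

seg 1 [0°–50.9°] cycloidal, h=14: full span → s += 14 → s = 14.0000
seg 2 [50.9°–111.4°] uniform, h=18: full span → s += 18 → s = 32.0000
seg 3 [111.4°–156.3°] cycloidal, h=29: full span → s += 29 → s = 61.0000
seg 4 [156.3°–252°] simple-harmonic, h=-22: θ=165.9° here. β=9.6, B=95.7. -22/2·(1 − cos(π·0.1003)) = -0.5417 → s = 60.4583

60.4583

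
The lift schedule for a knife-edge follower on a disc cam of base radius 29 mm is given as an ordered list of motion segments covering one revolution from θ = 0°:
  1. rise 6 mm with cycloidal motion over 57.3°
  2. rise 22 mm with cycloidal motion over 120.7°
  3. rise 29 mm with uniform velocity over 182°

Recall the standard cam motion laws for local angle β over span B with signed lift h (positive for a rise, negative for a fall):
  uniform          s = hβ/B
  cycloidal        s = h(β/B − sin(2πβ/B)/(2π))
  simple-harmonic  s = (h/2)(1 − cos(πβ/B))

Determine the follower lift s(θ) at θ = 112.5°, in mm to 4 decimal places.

seg 1 [0°–57.3°] cycloidal, h=6: full span → s += 6 → s = 6.0000
seg 2 [57.3°–178°] cycloidal, h=22: θ=112.5° here. β=55.2, B=120.7. 22·(0.4573 − sin(2π·0.4573)/(2π)) = 9.1338 → s = 15.1338

15.1338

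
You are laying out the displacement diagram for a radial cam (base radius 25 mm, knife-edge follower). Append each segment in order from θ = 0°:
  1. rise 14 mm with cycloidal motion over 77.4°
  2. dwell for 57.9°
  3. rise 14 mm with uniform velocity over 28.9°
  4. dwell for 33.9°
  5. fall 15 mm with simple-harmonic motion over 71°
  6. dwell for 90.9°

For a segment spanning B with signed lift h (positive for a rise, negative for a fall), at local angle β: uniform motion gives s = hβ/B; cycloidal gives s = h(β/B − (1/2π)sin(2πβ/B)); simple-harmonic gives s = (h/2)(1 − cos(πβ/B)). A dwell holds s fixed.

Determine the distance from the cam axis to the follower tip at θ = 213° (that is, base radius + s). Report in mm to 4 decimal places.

seg 1 [0°–77.4°] cycloidal, h=14: full span → s += 14 → s = 14.0000
seg 2 [77.4°–135.3°] dwell: s stays 14.0000
seg 3 [135.3°–164.2°] uniform, h=14: full span → s += 14 → s = 28.0000
seg 4 [164.2°–198.1°] dwell: s stays 28.0000
seg 5 [198.1°–269.1°] simple-harmonic, h=-15: θ=213° here. β=14.9, B=71. -15/2·(1 − cos(π·0.2099)) = -1.5718 → s = 26.4282
radial distance = base radius + s = 25 + 26.4282 = 51.4282

51.4282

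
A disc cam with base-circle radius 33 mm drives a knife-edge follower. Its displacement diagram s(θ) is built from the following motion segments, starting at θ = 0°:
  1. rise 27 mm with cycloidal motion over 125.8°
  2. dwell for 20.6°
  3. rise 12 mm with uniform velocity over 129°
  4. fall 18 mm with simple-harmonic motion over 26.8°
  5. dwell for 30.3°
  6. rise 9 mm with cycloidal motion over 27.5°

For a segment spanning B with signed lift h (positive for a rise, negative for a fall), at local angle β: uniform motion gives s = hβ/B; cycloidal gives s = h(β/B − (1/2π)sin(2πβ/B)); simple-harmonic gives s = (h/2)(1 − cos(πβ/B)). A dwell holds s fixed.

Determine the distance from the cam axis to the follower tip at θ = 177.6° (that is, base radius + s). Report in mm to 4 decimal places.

seg 1 [0°–125.8°] cycloidal, h=27: full span → s += 27 → s = 27.0000
seg 2 [125.8°–146.4°] dwell: s stays 27.0000
seg 3 [146.4°–275.4°] uniform, h=12: θ=177.6° here. β=31.2, B=129. 12·31.2/129 = 2.9023 → s = 29.9023
radial distance = base radius + s = 33 + 29.9023 = 62.9023

62.9023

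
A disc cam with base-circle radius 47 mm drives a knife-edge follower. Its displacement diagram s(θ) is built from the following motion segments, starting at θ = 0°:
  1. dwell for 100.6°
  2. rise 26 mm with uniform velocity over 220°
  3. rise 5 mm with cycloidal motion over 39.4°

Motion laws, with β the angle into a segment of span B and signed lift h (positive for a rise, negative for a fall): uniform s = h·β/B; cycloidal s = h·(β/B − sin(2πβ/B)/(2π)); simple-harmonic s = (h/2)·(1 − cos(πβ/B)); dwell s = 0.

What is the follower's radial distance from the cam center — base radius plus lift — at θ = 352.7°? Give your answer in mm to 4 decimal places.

seg 1 [0°–100.6°] dwell: s stays 0.0000
seg 2 [100.6°–320.6°] uniform, h=26: full span → s += 26 → s = 26.0000
seg 3 [320.6°–360°] cycloidal, h=5: θ=352.7° here. β=32.1, B=39.4. 5·(0.8147 − sin(2π·0.8147)/(2π)) = 4.8045 → s = 30.8045
radial distance = base radius + s = 47 + 30.8045 = 77.8045

77.8045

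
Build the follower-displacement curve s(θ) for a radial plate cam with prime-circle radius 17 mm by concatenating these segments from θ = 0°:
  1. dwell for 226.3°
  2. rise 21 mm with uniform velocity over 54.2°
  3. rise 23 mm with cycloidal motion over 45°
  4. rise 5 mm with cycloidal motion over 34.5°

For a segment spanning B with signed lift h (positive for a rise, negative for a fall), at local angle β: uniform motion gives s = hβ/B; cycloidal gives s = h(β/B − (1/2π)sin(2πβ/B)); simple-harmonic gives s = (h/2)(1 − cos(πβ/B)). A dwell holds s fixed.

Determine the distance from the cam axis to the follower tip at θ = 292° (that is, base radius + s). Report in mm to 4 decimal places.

seg 1 [0°–226.3°] dwell: s stays 0.0000
seg 2 [226.3°–280.5°] uniform, h=21: full span → s += 21 → s = 21.0000
seg 3 [280.5°–325.5°] cycloidal, h=23: θ=292° here. β=11.5, B=45. 23·(0.2556 − sin(2π·0.2556)/(2π)) = 2.2194 → s = 23.2194
radial distance = base radius + s = 17 + 23.2194 = 40.2194

40.2194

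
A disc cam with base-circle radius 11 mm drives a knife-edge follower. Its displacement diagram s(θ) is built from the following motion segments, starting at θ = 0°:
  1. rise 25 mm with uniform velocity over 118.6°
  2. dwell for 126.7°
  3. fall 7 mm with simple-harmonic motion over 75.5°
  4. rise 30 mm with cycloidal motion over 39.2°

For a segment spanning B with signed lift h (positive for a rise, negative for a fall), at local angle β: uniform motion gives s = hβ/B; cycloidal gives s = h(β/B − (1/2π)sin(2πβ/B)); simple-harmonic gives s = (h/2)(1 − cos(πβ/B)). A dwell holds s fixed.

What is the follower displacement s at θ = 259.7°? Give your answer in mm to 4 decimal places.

seg 1 [0°–118.6°] uniform, h=25: full span → s += 25 → s = 25.0000
seg 2 [118.6°–245.3°] dwell: s stays 25.0000
seg 3 [245.3°–320.8°] simple-harmonic, h=-7: θ=259.7° here. β=14.4, B=75.5. -7/2·(1 − cos(π·0.1907)) = -0.6097 → s = 24.3903

24.3903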